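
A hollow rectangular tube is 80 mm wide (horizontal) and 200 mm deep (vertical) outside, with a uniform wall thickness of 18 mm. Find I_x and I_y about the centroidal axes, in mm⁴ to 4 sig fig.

Break the section into simple shapes (no overlaps), measuring from the bottom-left corner of the bounding box.
Outer rectangle: 80 × 200, A = 16 000 mm², y = 100 mm, Ī = 53 333 333 mm⁴.
Inner void (subtracted): 44 × 164, A = 7 216 mm², y = 100 mm, Ī = 16 173 461 mm⁴.
By symmetry the centroid is at mid-height, ȳ = 100 mm.
All pieces are centred on the centroidal x-axis, so I = ΣĪ (holes subtracted) = 37 159 872 mm⁴.
Repeating about the centroidal y-axis gives I_y = 7 369 152 mm⁴.

I_x ≈ 3.716 × 10⁷ mm⁴, I_y ≈ 7.369 × 10⁶ mm⁴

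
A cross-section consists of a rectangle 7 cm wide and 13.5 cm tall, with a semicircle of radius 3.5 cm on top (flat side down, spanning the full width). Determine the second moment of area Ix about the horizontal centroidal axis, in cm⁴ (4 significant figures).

Ix ≈ 2536 cm⁴

Treat the section as a set of non-overlapping primitives; coordinates are from the bounding-box lower-left.
Rectangular body: 7 × 13.5, A = 94.5 cm², y = 6.75 cm, Ī = 1435.22 cm⁴.
Semicircular cap: semicircle r = 3.5, A = 19.2423 cm², y = 14.9854 cm, Ī = 16.4704 cm⁴.
Centroid: ȳ = ΣA·y / ΣA = 8.14323 cm.
Transfer each piece to the horizontal centroidal axis using Ī + A·d² with d = y − 8.14323:
  rectangular body: d = -1.39323 cm → contributes +1618.65 cm⁴
  semicircular cap: d = 6.84222 cm → contributes +917.316 cm⁴
Total I = 2535.97 cm⁴.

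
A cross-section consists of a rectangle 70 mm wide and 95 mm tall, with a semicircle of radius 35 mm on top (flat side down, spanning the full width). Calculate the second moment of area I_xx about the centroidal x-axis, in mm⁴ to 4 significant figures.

Treat the section as a set of non-overlapping primitives; coordinates are from the bounding-box lower-left.
Rectangular body: 70 × 95, A = 6 650 mm², y = 47.5 mm, Ī = 5 001 354 mm⁴.
Semicircular cap: semicircle r = 35, A = 1924.23 mm², y = 109.854 mm, Ī = 164 704 mm⁴.
Centroid: ȳ = ΣA·y / ΣA = 61.4936 mm.
Transfer each piece to the centroidal x-axis using Ī + A·d² with d = y − 61.4936:
  rectangular body: d = -13.9936 mm → contributes +6 303 558 mm⁴
  semicircular cap: d = 48.3609 mm → contributes +4 665 036 mm⁴
Total I = 10 968 593 mm⁴.

I_xx ≈ 1.097 × 10⁷ mm⁴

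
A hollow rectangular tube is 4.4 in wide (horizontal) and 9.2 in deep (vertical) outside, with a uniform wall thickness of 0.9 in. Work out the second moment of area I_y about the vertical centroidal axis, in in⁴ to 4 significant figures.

I_y ≈ 54.47 in⁴

Break the section into simple shapes (no overlaps), measuring from the bottom-left corner of the bounding box.
Outer rectangle: 4.4 × 9.2, A = 40.48 in², x = 2.2 in, Ī = 65.3077 in⁴.
Inner void (subtracted): 2.6 × 7.4, A = 19.24 in², x = 2.2 in, Ī = 10.8385 in⁴.
By symmetry the centroid is at mid-width, x̄ = 2.2 in.
All pieces are centred on the vertical centroidal axis, so I = ΣĪ (holes subtracted) = 54.4692 in⁴.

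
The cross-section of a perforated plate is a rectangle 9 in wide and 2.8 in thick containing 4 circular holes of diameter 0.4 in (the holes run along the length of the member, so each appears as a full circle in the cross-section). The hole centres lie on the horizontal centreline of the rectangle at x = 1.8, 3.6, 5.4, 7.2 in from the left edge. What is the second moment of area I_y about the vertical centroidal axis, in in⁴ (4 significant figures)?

I_y ≈ 168.1 in⁴

Break the section into simple shapes (no overlaps), measuring from the bottom-left corner of the bounding box.
Plate: 9 × 2.8, A = 25.2 in², x = 4.5 in, Ī = 170.1 in⁴.
Hole 1 (subtracted): ⌀0.4, A = 0.125664 in², x = 1.8 in, Ī = 0.00125664 in⁴.
Hole 2 (subtracted): ⌀0.4, A = 0.125664 in², x = 3.6 in, Ī = 0.00125664 in⁴.
Hole 3 (subtracted): ⌀0.4, A = 0.125664 in², x = 5.4 in, Ī = 0.00125664 in⁴.
Hole 4 (subtracted): ⌀0.4, A = 0.125664 in², x = 7.2 in, Ī = 0.00125664 in⁴.
By symmetry the centroid is at mid-width, x̄ = 4.5 in.
Transfer each piece to the vertical centroidal axis using Ī + A·d² with d = x − 4.5:
  plate: d = 0 in → contributes +170.1 in⁴
  hole 1: d = -2.7 in → contributes −0.917345 in⁴
  hole 2: d = -0.9 in → contributes −0.103044 in⁴
  hole 3: d = 0.9 in → contributes −0.103044 in⁴
  hole 4: d = 2.7 in → contributes −0.917345 in⁴
Total I = 168.059 in⁴.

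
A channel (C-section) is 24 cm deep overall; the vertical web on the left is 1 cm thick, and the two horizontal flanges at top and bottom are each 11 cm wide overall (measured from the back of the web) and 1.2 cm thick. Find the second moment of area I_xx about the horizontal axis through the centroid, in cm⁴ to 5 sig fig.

I_xx ≈ 4273.9 cm⁴

Break the section into simple shapes (no overlaps), measuring from the bottom-left corner of the bounding box.
Web: 1 × 24, A = 24 cm², y = 12 cm, Ī = 1 152 cm⁴.
Top flange (beyond web): 10 × 1.2, A = 12 cm², y = 23.4 cm, Ī = 1.44 cm⁴.
Bottom flange (beyond web): 10 × 1.2, A = 12 cm², y = 0.6 cm, Ī = 1.44 cm⁴.
By symmetry the centroid is at mid-height, ȳ = 12 cm.
Transfer each piece to the horizontal axis through the centroid using Ī + A·d² with d = y − 12:
  web: d = 0 cm → contributes +1 152 cm⁴
  top flange (beyond web): d = 11.4 cm → contributes +1560.96 cm⁴
  bottom flange (beyond web): d = -11.4 cm → contributes +1560.96 cm⁴
Total I = 4273.92 cm⁴.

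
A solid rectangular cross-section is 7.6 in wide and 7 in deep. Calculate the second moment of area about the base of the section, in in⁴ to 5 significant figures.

The section: 7.6 × 7, A = 53.2 in², y = 3.5 in, Ī = 217.2333 in⁴.
Transfer it to the bottom edge using Ī + A·d² with d = y − 0:
  the section: d = 3.5 in → contributes +868.9333 in⁴
Total I = 868.9333 in⁴.

I_base ≈ 868.93 in⁴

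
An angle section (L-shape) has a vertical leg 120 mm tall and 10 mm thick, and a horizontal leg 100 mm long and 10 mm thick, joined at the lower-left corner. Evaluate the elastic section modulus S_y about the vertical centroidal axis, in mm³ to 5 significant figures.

S_y ≈ 2.5869 × 10⁴ mm³

Break the section into simple shapes (no overlaps), measuring from the bottom-left corner of the bounding box.
Vertical leg: 10 × 120, A = 1 200 mm², x = 5 mm, Ī = 10 000 mm⁴.
Horizontal leg (remainder): 90 × 10, A = 900 mm², x = 55 mm, Ī = 607 500 mm⁴.
Centroid: x̄ = ΣA·x / ΣA = 26.42857 mm.
Transfer each piece to the vertical centroidal axis using Ī + A·d² with d = x − 26.42857:
  vertical leg: d = -21.42857 mm → contributes +561020.4 mm⁴
  horizontal leg (remainder): d = 28.57143 mm → contributes +1 342 194 mm⁴
Total I = 1 903 214 mm⁴.
Extreme fibre distance c = 73.57143 mm; S = I/c = 25868.93 mm³.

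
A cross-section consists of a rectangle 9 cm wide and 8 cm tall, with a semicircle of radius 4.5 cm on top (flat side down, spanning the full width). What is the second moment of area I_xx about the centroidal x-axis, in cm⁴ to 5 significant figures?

Treat the section as a set of non-overlapping primitives; coordinates are from the bounding-box lower-left.
Rectangular body: 9 × 8, A = 72 cm², y = 4 cm, Ī = 384 cm⁴.
Semicircular cap: semicircle r = 4.5, A = 31.80863 cm², y = 9.909859 cm, Ī = 45.00721 cm⁴.
Centroid: ȳ = ΣA·y / ΣA = 5.810876 cm.
Transfer each piece to the centroidal x-axis using Ī + A·d² with d = y − 5.810876:
  rectangular body: d = -1.810876 cm → contributes +620.1075 cm⁴
  semicircular cap: d = 4.098984 cm → contributes +579.4452 cm⁴
Total I = 1199.553 cm⁴.

I_xx ≈ 1199.6 cm⁴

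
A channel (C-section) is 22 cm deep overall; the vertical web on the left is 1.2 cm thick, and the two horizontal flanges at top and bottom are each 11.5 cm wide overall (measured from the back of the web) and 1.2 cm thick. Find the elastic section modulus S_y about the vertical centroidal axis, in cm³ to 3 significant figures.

Split into non-overlapping primitives; take the origin at the lower-left of the bounding box.
Web: 1.2 × 22, A = 26.4 cm², x = 0.6 cm, Ī = 3.168 cm⁴.
Top flange (beyond web): 10.3 × 1.2, A = 12.36 cm², x = 6.35 cm, Ī = 109.27 cm⁴.
Bottom flange (beyond web): 10.3 × 1.2, A = 12.36 cm², x = 6.35 cm, Ī = 109.27 cm⁴.
Centroid: x̄ = ΣA·x / ΣA = 3.3805 cm.
Transfer each piece to the vertical centroidal axis using Ī + A·d² with d = x − 3.3805:
  web: d = -2.7805 cm → contributes +207.27 cm⁴
  top flange (beyond web): d = 2.9695 cm → contributes +218.26 cm⁴
  bottom flange (beyond web): d = 2.9695 cm → contributes +218.26 cm⁴
Total I = 643.8 cm⁴.
Extreme fibre distance c = 8.1195 cm; S = I/c = 79.29 cm³.

S_y ≈ 79.3 cm³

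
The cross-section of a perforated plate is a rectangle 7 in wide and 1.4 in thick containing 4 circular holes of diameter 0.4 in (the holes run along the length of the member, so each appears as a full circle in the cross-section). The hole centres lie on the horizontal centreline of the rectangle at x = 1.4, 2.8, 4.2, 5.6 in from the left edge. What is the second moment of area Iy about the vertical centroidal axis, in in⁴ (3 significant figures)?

Split into non-overlapping primitives; take the origin at the lower-left of the bounding box.
Plate: 7 × 1.4, A = 9.8 in², x = 3.5 in, Ī = 40.017 in⁴.
Hole 1 (subtracted): ⌀0.4, A = 0.12566 in², x = 1.4 in, Ī = 0.0012566 in⁴.
Hole 2 (subtracted): ⌀0.4, A = 0.12566 in², x = 2.8 in, Ī = 0.0012566 in⁴.
Hole 3 (subtracted): ⌀0.4, A = 0.12566 in², x = 4.2 in, Ī = 0.0012566 in⁴.
Hole 4 (subtracted): ⌀0.4, A = 0.12566 in², x = 5.6 in, Ī = 0.0012566 in⁴.
By symmetry the centroid is at mid-width, x̄ = 3.5 in.
Transfer each piece to the vertical centroidal axis using Ī + A·d² with d = x − 3.5:
  plate: d = 0 in → contributes +40.017 in⁴
  hole 1: d = -2.1 in → contributes −0.55543 in⁴
  hole 2: d = -0.7 in → contributes −0.062832 in⁴
  hole 3: d = 0.7 in → contributes −0.062832 in⁴
  hole 4: d = 2.1 in → contributes −0.55543 in⁴
Total I = 38.78 in⁴.

Iy ≈ 38.8 in⁴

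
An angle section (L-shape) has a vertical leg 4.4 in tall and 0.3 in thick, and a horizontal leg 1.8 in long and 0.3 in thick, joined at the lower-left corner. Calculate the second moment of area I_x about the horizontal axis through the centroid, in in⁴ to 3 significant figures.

I_x ≈ 3.54 in⁴

Decompose the section into non-overlapping parts with the origin at the bottom-left of its bounding rectangle.
Vertical leg: 0.3 × 4.4, A = 1.32 in², y = 2.2 in, Ī = 2.1296 in⁴.
Horizontal leg (remainder): 1.5 × 0.3, A = 0.45 in², y = 0.15 in, Ī = 0.003375 in⁴.
Centroid: ȳ = ΣA·y / ΣA = 1.6788 in.
Transfer each piece to the horizontal axis through the centroid using Ī + A·d² with d = y − 1.6788:
  vertical leg: d = 0.52119 in → contributes +2.4882 in⁴
  horizontal leg (remainder): d = -1.5288 in → contributes +1.0551 in⁴
Total I = 3.5433 in⁴.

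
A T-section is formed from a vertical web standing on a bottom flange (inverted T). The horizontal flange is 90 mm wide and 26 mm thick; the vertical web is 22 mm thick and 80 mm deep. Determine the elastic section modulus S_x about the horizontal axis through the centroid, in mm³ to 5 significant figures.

S_x ≈ 5.5404 × 10⁴ mm³

Break the section into simple shapes (no overlaps), measuring from the bottom-left corner of the bounding box.
Flange: 90 × 26, A = 2 340 mm², y = 13 mm, Ī = 131 820 mm⁴.
Web: 22 × 80, A = 1 760 mm², y = 66 mm, Ī = 938666.7 mm⁴.
Centroid: ȳ = ΣA·y / ΣA = 35.75122 mm.
Transfer each piece to the horizontal axis through the centroid using Ī + A·d² with d = y − 35.75122:
  flange: d = -22.75122 mm → contributes +1 343 046 mm⁴
  web: d = 30.24878 mm → contributes +2 549 047 mm⁴
Total I = 3 892 093 mm⁴.
Extreme fibre distance c = 70.24878 mm; S = I/c = 55404.42 mm³.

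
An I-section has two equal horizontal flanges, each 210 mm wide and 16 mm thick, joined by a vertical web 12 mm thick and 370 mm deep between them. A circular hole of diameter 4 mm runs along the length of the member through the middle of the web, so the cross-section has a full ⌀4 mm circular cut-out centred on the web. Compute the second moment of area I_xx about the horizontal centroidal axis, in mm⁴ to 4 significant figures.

I_xx ≈ 3.011 × 10⁸ mm⁴

Treat the section as a set of non-overlapping primitives; coordinates are from the bounding-box lower-left.
Bottom flange: 210 × 16, A = 3 360 mm², y = 8 mm, Ī = 71 680 mm⁴.
Web: 12 × 370, A = 4 440 mm², y = 201 mm, Ī = 50 653 000 mm⁴.
Top flange: 210 × 16, A = 3 360 mm², y = 394 mm, Ī = 71 680 mm⁴.
Hole (subtracted): ⌀4, A = 12.5664 mm², y = 201 mm, Ī = 12.5664 mm⁴.
By symmetry the centroid is at mid-height, ȳ = 201 mm.
Transfer each piece to the horizontal centroidal axis using Ī + A·d² with d = y − 201:
  bottom flange: d = -193 mm → contributes +125 228 320 mm⁴
  web: d = 0 mm → contributes +50 653 000 mm⁴
  top flange: d = 193 mm → contributes +125 228 320 mm⁴
  hole: d = 0 mm → contributes −12.5664 mm⁴
Total I = 301 109 627 mm⁴.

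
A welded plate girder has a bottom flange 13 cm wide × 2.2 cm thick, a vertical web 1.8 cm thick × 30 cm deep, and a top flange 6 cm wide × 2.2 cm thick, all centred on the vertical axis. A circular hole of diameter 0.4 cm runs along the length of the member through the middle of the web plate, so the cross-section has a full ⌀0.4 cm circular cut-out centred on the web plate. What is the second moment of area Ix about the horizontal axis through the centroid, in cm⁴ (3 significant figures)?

Ix ≈ 1.43 × 10⁴ cm⁴

Split into non-overlapping primitives; take the origin at the lower-left of the bounding box.
Bottom plate: 13 × 2.2, A = 28.6 cm², y = 1.1 cm, Ī = 11.535 cm⁴.
Web plate: 1.8 × 30, A = 54 cm², y = 17.2 cm, Ī = 4 050 cm⁴.
Top plate: 6 × 2.2, A = 13.2 cm², y = 33.3 cm, Ī = 5.324 cm⁴.
Hole (subtracted): ⌀0.4, A = 0.12566 cm², y = 17.2 cm, Ī = 0.0012566 cm⁴.
Centroid: ȳ = ΣA·y / ΣA = 14.609 cm.
Transfer each piece to the horizontal axis through the centroid using Ī + A·d² with d = y − 14.609:
  bottom plate: d = -13.509 cm → contributes +5230.5 cm⁴
  web plate: d = 2.5915 cm → contributes +4412.7 cm⁴
  top plate: d = 18.691 cm → contributes +4 617 cm⁴
  hole: d = 2.5915 cm → contributes −0.8452 cm⁴
Total I = 14 259 cm⁴.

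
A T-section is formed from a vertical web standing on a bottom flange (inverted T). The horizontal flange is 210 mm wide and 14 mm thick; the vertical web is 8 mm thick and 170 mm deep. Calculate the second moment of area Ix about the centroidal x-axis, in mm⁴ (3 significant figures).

Ix ≈ 1.12 × 10⁷ mm⁴

Split into non-overlapping primitives; take the origin at the lower-left of the bounding box.
Flange: 210 × 14, A = 2 940 mm², y = 7 mm, Ī = 48 020 mm⁴.
Web: 8 × 170, A = 1 360 mm², y = 99 mm, Ī = 3 275 333 mm⁴.
Centroid: ȳ = ΣA·y / ΣA = 36.098 mm.
Transfer each piece to the centroidal x-axis using Ī + A·d² with d = y − 36.098:
  flange: d = -29.098 mm → contributes +2 537 243 mm⁴
  web: d = 62.902 mm → contributes +8 656 449 mm⁴
Total I = 11 193 692 mm⁴.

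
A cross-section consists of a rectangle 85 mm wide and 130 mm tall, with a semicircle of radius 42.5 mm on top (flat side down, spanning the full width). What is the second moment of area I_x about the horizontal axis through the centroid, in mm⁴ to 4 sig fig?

I_x ≈ 3.149 × 10⁷ mm⁴

Break the section into simple shapes (no overlaps), measuring from the bottom-left corner of the bounding box.
Rectangular body: 85 × 130, A = 11 050 mm², y = 65 mm, Ī = 15 562 083 mm⁴.
Semicircular cap: semicircle r = 42.5, A = 2837.25 mm², y = 148.038 mm, Ī = 358 086 mm⁴.
Centroid: ȳ = ΣA·y / ΣA = 81.9651 mm.
Transfer each piece to the horizontal axis through the centroid using Ī + A·d² with d = y − 81.9651:
  rectangular body: d = -16.9651 mm → contributes +18 742 429 mm⁴
  semicircular cap: d = 66.0725 mm → contributes +12 744 309 mm⁴
Total I = 31 486 738 mm⁴.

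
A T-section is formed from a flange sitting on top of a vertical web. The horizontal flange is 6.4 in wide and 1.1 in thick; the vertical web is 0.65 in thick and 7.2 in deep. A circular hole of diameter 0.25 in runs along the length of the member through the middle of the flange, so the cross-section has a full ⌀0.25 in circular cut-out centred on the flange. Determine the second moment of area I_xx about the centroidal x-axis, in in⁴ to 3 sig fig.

I_xx ≈ 69.2 in⁴

Decompose the section into non-overlapping parts with the origin at the bottom-left of its bounding rectangle.
Flange: 6.4 × 1.1, A = 7.04 in², y = 7.75 in, Ī = 0.70987 in⁴.
Web: 0.65 × 7.2, A = 4.68 in², y = 3.6 in, Ī = 20.218 in⁴.
Hole (subtracted): ⌀0.25, A = 0.049087 in², y = 7.75 in, Ī = 0.00019175 in⁴.
Centroid: ȳ = ΣA·y / ΣA = 6.0859 in.
Transfer each piece to the centroidal x-axis using Ī + A·d² with d = y − 6.0859:
  flange: d = 1.6641 in → contributes +20.206 in⁴
  web: d = -2.4859 in → contributes +49.138 in⁴
  hole: d = 1.6641 in → contributes −0.13613 in⁴
Total I = 69.208 in⁴.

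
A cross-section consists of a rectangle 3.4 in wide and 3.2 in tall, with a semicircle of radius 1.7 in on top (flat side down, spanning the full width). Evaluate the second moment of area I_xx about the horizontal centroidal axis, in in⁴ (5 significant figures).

Decompose the section into non-overlapping parts with the origin at the bottom-left of its bounding rectangle.
Rectangular body: 3.4 × 3.2, A = 10.88 in², y = 1.6 in, Ī = 9.284267 in⁴.
Semicircular cap: semicircle r = 1.7, A = 4.539601 in², y = 3.921502 in, Ī = 0.9167011 in⁴.
Centroid: ȳ = ΣA·y / ΣA = 2.283461 in.
Transfer each piece to the horizontal centroidal axis using Ī + A·d² with d = y − 2.283461:
  rectangular body: d = -0.683461 in → contributes +14.36652 in⁴
  semicircular cap: d = 1.638041 in → contributes +13.09727 in⁴
Total I = 27.46379 in⁴.

I_xx ≈ 27.464 in⁴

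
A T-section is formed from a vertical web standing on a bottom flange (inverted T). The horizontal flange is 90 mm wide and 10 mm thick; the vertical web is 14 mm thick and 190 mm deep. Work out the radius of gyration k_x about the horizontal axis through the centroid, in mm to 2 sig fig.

Break the section into simple shapes (no overlaps), measuring from the bottom-left corner of the bounding box.
Flange: 90 × 10, A = 900 mm², y = 5 mm, Ī = 7 500 mm⁴.
Web: 14 × 190, A = 2 660 mm², y = 105 mm, Ī = 8 002 167 mm⁴.
Centroid: ȳ = ΣA·y / ΣA = 79.72 mm.
Transfer each piece to the horizontal axis through the centroid using Ī + A·d² with d = y − 79.72:
  flange: d = -74.72 mm → contributes +5 032 150 mm⁴
  web: d = 25.28 mm → contributes +9 702 236 mm⁴
Total I = 14 734 386 mm⁴.
Radius of gyration: k = √(I/A) = √(14 734 386 / 3 560) = 64.33 mm.

k_x ≈ 64 mm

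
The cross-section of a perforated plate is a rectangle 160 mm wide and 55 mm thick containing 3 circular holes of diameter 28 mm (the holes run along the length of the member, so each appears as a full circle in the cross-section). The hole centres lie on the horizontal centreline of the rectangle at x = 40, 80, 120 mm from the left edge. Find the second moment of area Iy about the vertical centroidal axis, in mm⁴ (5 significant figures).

Iy ≈ 1.6712 × 10⁷ mm⁴

Decompose the section into non-overlapping parts with the origin at the bottom-left of its bounding rectangle.
Plate: 160 × 55, A = 8 800 mm², x = 80 mm, Ī = 18 773 333 mm⁴.
Hole 1 (subtracted): ⌀28, A = 615.7522 mm², x = 40 mm, Ī = 30171.86 mm⁴.
Hole 2 (subtracted): ⌀28, A = 615.7522 mm², x = 80 mm, Ī = 30171.86 mm⁴.
Hole 3 (subtracted): ⌀28, A = 615.7522 mm², x = 120 mm, Ī = 30171.86 mm⁴.
By symmetry the centroid is at mid-width, x̄ = 80 mm.
Transfer each piece to the vertical centroidal axis using Ī + A·d² with d = x − 80:
  plate: d = 0 mm → contributes +18 773 333 mm⁴
  hole 1: d = -40 mm → contributes −1 015 375 mm⁴
  hole 2: d = 0 mm → contributes −30171.86 mm⁴
  hole 3: d = 40 mm → contributes −1 015 375 mm⁴
Total I = 16 712 411 mm⁴.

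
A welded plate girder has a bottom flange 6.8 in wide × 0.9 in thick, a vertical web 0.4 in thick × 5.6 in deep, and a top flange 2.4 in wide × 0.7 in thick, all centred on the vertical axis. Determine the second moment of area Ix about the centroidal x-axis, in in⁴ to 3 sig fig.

Ix ≈ 66.4 in⁴

Break the section into simple shapes (no overlaps), measuring from the bottom-left corner of the bounding box.
Bottom plate: 6.8 × 0.9, A = 6.12 in², y = 0.45 in, Ī = 0.4131 in⁴.
Web plate: 0.4 × 5.6, A = 2.24 in², y = 3.7 in, Ī = 5.8539 in⁴.
Top plate: 2.4 × 0.7, A = 1.68 in², y = 6.85 in, Ī = 0.0686 in⁴.
Centroid: ȳ = ΣA·y / ΣA = 2.246 in.
Transfer each piece to the centroidal x-axis using Ī + A·d² with d = y − 2.246:
  bottom plate: d = -1.796 in → contributes +20.154 in⁴
  web plate: d = 1.454 in → contributes +10.589 in⁴
  top plate: d = 4.604 in → contributes +35.679 in⁴
Total I = 66.423 in⁴.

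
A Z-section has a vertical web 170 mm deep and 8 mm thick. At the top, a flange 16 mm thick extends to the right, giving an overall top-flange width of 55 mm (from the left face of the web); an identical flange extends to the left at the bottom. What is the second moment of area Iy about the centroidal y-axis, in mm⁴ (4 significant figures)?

Split into non-overlapping primitives; take the origin at the lower-left of the bounding box.
Web: 8 × 170, A = 1 360 mm², x = 51 mm, Ī = 7253.33 mm⁴.
Top flange (beyond web): 47 × 16, A = 752 mm², x = 78.5 mm, Ī = 138 431 mm⁴.
Bottom flange (beyond web): 47 × 16, A = 752 mm², x = 23.5 mm, Ī = 138 431 mm⁴.
Centroid: x̄ = ΣA·x / ΣA = 51 mm.
Transfer each piece to the centroidal y-axis using Ī + A·d² with d = x − 51:
  web: d = 0 mm → contributes +7253.33 mm⁴
  top flange (beyond web): d = 27.5 mm → contributes +707 131 mm⁴
  bottom flange (beyond web): d = -27.5 mm → contributes +707 131 mm⁴
Total I = 1 421 515 mm⁴.

Iy ≈ 1.422 × 10⁶ mm⁴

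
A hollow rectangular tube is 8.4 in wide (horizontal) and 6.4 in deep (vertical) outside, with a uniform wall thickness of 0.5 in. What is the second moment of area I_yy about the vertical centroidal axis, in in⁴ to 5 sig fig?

I_yy ≈ 133.76 in⁴

Decompose the section into non-overlapping parts with the origin at the bottom-left of its bounding rectangle.
Outer rectangle: 8.4 × 6.4, A = 53.76 in², x = 4.2 in, Ī = 316.1088 in⁴.
Inner void (subtracted): 7.4 × 5.4, A = 39.96 in², x = 4.2 in, Ī = 182.3508 in⁴.
By symmetry the centroid is at mid-width, x̄ = 4.2 in.
All pieces are centred on the vertical centroidal axis, so I = ΣĪ (holes subtracted) = 133.758 in⁴.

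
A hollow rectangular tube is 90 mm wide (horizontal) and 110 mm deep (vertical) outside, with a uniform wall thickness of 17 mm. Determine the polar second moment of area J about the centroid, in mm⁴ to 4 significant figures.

Treat the section as a set of non-overlapping primitives; coordinates are from the bounding-box lower-left.
Outer rectangle: 90 × 110, A = 9 900 mm², y = 55 mm, Ī = 9 982 500 mm⁴.
Inner void (subtracted): 56 × 76, A = 4 256 mm², y = 55 mm, Ī = 2 048 555 mm⁴.
By symmetry the centroid is at mid-height, ȳ = 55 mm.
All pieces are centred on the centroidal x-axis, so I = ΣĪ (holes subtracted) = 7 933 945 mm⁴.
Repeating about the centroidal y-axis gives I_y = 5 570 265 mm⁴.
Polar second moment: J = I_x + I_y = 13 504 211 mm⁴.

J ≈ 1.350 × 10⁷ mm⁴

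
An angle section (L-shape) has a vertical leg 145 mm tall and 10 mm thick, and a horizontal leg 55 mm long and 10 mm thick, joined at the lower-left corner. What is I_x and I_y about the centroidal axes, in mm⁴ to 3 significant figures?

Split into non-overlapping primitives; take the origin at the lower-left of the bounding box.
Vertical leg: 10 × 145, A = 1 450 mm², y = 72.5 mm, Ī = 2 540 521 mm⁴.
Horizontal leg (remainder): 45 × 10, A = 450 mm², y = 5 mm, Ī = 3 750 mm⁴.
Centroid: ȳ = ΣA·y / ΣA = 56.513 mm.
Transfer each piece to the centroidal x-axis using Ī + A·d² with d = y − 56.513:
  vertical leg: d = 15.987 mm → contributes +2 911 111 mm⁴
  horizontal leg (remainder): d = -51.513 mm → contributes +1 197 872 mm⁴
Total I = 4 108 983 mm⁴.
For the y-axis: x̄ = 11.513 mm.
Repeating about the centroidal y-axis gives I_y = 347 733 mm⁴.

I_x ≈ 4.11 × 10⁶ mm⁴, I_y ≈ 3.48 × 10⁵ mm⁴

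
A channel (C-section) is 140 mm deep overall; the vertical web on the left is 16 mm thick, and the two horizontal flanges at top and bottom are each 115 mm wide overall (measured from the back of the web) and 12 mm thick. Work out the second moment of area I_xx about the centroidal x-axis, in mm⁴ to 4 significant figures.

Break the section into simple shapes (no overlaps), measuring from the bottom-left corner of the bounding box.
Web: 16 × 140, A = 2 240 mm², y = 70 mm, Ī = 3 658 667 mm⁴.
Top flange (beyond web): 99 × 12, A = 1 188 mm², y = 134 mm, Ī = 14 256 mm⁴.
Bottom flange (beyond web): 99 × 12, A = 1 188 mm², y = 6 mm, Ī = 14 256 mm⁴.
By symmetry the centroid is at mid-height, ȳ = 70 mm.
Transfer each piece to the centroidal x-axis using Ī + A·d² with d = y − 70:
  web: d = 0 mm → contributes +3 658 667 mm⁴
  top flange (beyond web): d = 64 mm → contributes +4 880 304 mm⁴
  bottom flange (beyond web): d = -64 mm → contributes +4 880 304 mm⁴
Total I = 13 419 275 mm⁴.

I_xx ≈ 1.342 × 10⁷ mm⁴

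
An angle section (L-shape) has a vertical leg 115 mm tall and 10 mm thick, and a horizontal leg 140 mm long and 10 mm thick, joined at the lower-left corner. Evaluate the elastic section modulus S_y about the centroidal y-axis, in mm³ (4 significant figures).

S_y ≈ 4.936 × 10⁴ mm³

Break the section into simple shapes (no overlaps), measuring from the bottom-left corner of the bounding box.
Vertical leg: 10 × 115, A = 1 150 mm², x = 5 mm, Ī = 9583.33 mm⁴.
Horizontal leg (remainder): 130 × 10, A = 1 300 mm², x = 75 mm, Ī = 1 830 833 mm⁴.
Centroid: x̄ = ΣA·x / ΣA = 42.1429 mm.
Transfer each piece to the centroidal y-axis using Ī + A·d² with d = x − 42.1429:
  vertical leg: d = -37.1429 mm → contributes +1 596 114 mm⁴
  horizontal leg (remainder): d = 32.8571 mm → contributes +3 234 303 mm⁴
Total I = 4 830 417 mm⁴.
Extreme fibre distance c = 97.8571 mm; S = I/c = 49361.9 mm³.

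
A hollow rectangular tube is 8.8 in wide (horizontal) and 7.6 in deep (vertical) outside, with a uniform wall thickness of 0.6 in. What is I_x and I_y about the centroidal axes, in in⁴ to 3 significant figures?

I_x ≈ 156 in⁴, I_y ≈ 197 in⁴

Split into non-overlapping primitives; take the origin at the lower-left of the bounding box.
Outer rectangle: 8.8 × 7.6, A = 66.88 in², y = 3.8 in, Ī = 321.92 in⁴.
Inner void (subtracted): 7.6 × 6.4, A = 48.64 in², y = 3.8 in, Ī = 166.02 in⁴.
By symmetry the centroid is at mid-height, ȳ = 3.8 in.
All pieces are centred on the centroidal x-axis, so I = ΣĪ (holes subtracted) = 155.89 in⁴.
Repeating about the centroidal y-axis gives I_y = 197.48 in⁴.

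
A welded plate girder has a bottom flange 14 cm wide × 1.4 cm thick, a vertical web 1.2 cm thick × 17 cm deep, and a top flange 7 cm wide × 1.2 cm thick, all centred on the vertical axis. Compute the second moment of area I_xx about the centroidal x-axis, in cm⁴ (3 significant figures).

I_xx ≈ 2630 cm⁴

Treat the section as a set of non-overlapping primitives; coordinates are from the bounding-box lower-left.
Bottom plate: 14 × 1.4, A = 19.6 cm², y = 0.7 cm, Ī = 3.2013 cm⁴.
Web plate: 1.2 × 17, A = 20.4 cm², y = 9.9 cm, Ī = 491.3 cm⁴.
Top plate: 7 × 1.2, A = 8.4 cm², y = 19 cm, Ī = 1.008 cm⁴.
Centroid: ȳ = ΣA·y / ΣA = 7.7537 cm.
Transfer each piece to the centroidal x-axis using Ī + A·d² with d = y − 7.7537:
  bottom plate: d = -7.0537 cm → contributes +978.4 cm⁴
  web plate: d = 2.1463 cm → contributes +585.27 cm⁴
  top plate: d = 11.246 cm → contributes +1063.4 cm⁴
Total I = 2627.1 cm⁴.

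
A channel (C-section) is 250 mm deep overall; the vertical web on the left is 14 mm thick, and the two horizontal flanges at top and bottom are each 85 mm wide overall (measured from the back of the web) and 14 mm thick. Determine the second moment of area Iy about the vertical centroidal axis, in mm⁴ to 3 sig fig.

Split into non-overlapping primitives; take the origin at the lower-left of the bounding box.
Web: 14 × 250, A = 3 500 mm², x = 7 mm, Ī = 57 167 mm⁴.
Top flange (beyond web): 71 × 14, A = 994 mm², x = 49.5 mm, Ī = 417 563 mm⁴.
Bottom flange (beyond web): 71 × 14, A = 994 mm², x = 49.5 mm, Ī = 417 563 mm⁴.
Centroid: x̄ = ΣA·x / ΣA = 22.395 mm.
Transfer each piece to the vertical centroidal axis using Ī + A·d² with d = x − 22.395:
  web: d = -15.395 mm → contributes +886 732 mm⁴
  top flange (beyond web): d = 27.105 mm → contributes +1 147 814 mm⁴
  bottom flange (beyond web): d = 27.105 mm → contributes +1 147 814 mm⁴
Total I = 3 182 359 mm⁴.

Iy ≈ 3.18 × 10⁶ mm⁴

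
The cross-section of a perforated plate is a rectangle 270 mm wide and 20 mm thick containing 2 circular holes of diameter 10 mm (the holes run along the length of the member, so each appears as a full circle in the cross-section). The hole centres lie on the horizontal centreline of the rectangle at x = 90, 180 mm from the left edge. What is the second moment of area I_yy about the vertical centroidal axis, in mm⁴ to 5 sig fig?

I_yy ≈ 3.2486 × 10⁷ mm⁴

Break the section into simple shapes (no overlaps), measuring from the bottom-left corner of the bounding box.
Plate: 270 × 20, A = 5 400 mm², x = 135 mm, Ī = 32 805 000 mm⁴.
Hole 1 (subtracted): ⌀10, A = 78.53982 mm², x = 90 mm, Ī = 490.8739 mm⁴.
Hole 2 (subtracted): ⌀10, A = 78.53982 mm², x = 180 mm, Ī = 490.8739 mm⁴.
By symmetry the centroid is at mid-width, x̄ = 135 mm.
Transfer each piece to the vertical centroidal axis using Ī + A·d² with d = x − 135:
  plate: d = 0 mm → contributes +32 805 000 mm⁴
  hole 1: d = -45 mm → contributes −159 534 mm⁴
  hole 2: d = 45 mm → contributes −159 534 mm⁴
Total I = 32 485 932 mm⁴.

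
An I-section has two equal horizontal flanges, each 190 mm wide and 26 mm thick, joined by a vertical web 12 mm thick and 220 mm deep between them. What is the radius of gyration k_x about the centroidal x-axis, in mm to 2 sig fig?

Break the section into simple shapes (no overlaps), measuring from the bottom-left corner of the bounding box.
Bottom flange: 190 × 26, A = 4 940 mm², y = 13 mm, Ī = 278 287 mm⁴.
Web: 12 × 220, A = 2 640 mm², y = 136 mm, Ī = 10 648 000 mm⁴.
Top flange: 190 × 26, A = 4 940 mm², y = 259 mm, Ī = 278 287 mm⁴.
By symmetry the centroid is at mid-height, ȳ = 136 mm.
Transfer each piece to the centroidal x-axis using Ī + A·d² with d = y − 136:
  bottom flange: d = -123 mm → contributes +75 015 547 mm⁴
  web: d = 0 mm → contributes +10 648 000 mm⁴
  top flange: d = 123 mm → contributes +75 015 547 mm⁴
Total I = 160 679 093 mm⁴.
Radius of gyration: k = √(I/A) = √(160 679 093 / 12 520) = 113.3 mm.

k_x ≈ 110 mm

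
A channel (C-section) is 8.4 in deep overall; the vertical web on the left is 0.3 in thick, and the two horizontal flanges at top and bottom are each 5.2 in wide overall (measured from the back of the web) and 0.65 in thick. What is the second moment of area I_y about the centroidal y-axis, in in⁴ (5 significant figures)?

I_y ≈ 24.971 in⁴

Split into non-overlapping primitives; take the origin at the lower-left of the bounding box.
Web: 0.3 × 8.4, A = 2.52 in², x = 0.15 in, Ī = 0.0189 in⁴.
Top flange (beyond web): 4.9 × 0.65, A = 3.185 in², x = 2.75 in, Ī = 6.372654 in⁴.
Bottom flange (beyond web): 4.9 × 0.65, A = 3.185 in², x = 2.75 in, Ī = 6.372654 in⁴.
Centroid: x̄ = ΣA·x / ΣA = 2.012992 in.
Transfer each piece to the centroidal y-axis using Ī + A·d² with d = x − 2.012992:
  web: d = -1.862992 in → contributes +8.765164 in⁴
  top flange (beyond web): d = 0.7370079 in → contributes +8.102684 in⁴
  bottom flange (beyond web): d = 0.7370079 in → contributes +8.102684 in⁴
Total I = 24.97053 in⁴.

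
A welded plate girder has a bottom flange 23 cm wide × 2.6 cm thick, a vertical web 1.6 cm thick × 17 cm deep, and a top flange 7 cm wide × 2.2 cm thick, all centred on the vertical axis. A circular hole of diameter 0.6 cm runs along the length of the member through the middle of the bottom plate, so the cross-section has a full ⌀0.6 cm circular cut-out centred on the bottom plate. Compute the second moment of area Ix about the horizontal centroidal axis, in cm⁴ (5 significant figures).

Treat the section as a set of non-overlapping primitives; coordinates are from the bounding-box lower-left.
Bottom plate: 23 × 2.6, A = 59.8 cm², y = 1.3 cm, Ī = 33.68733 cm⁴.
Web plate: 1.6 × 17, A = 27.2 cm², y = 11.1 cm, Ī = 655.0667 cm⁴.
Top plate: 7 × 2.2, A = 15.4 cm², y = 20.7 cm, Ī = 6.211333 cm⁴.
Hole (subtracted): ⌀0.6, A = 0.2827433 cm², y = 1.3 cm, Ī = 0.006361725 cm⁴.
Centroid: ȳ = ΣA·y / ΣA = 6.835989 cm.
Transfer each piece to the horizontal centroidal axis using Ī + A·d² with d = y − 6.835989:
  bottom plate: d = -5.535989 cm → contributes +1866.388 cm⁴
  web plate: d = 4.264011 cm → contributes +1149.611 cm⁴
  top plate: d = 13.86401 cm → contributes +2966.258 cm⁴
  hole: d = -5.535989 cm → contributes −8.671646 cm⁴
Total I = 5973.586 cm⁴.

Ix ≈ 5973.6 cm⁴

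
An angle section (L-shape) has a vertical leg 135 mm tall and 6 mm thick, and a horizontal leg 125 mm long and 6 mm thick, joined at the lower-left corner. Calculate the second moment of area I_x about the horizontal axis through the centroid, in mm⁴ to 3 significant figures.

Split into non-overlapping primitives; take the origin at the lower-left of the bounding box.
Vertical leg: 6 × 135, A = 810 mm², y = 67.5 mm, Ī = 1 230 188 mm⁴.
Horizontal leg (remainder): 119 × 6, A = 714 mm², y = 3 mm, Ī = 2 142 mm⁴.
Centroid: ȳ = ΣA·y / ΣA = 37.281 mm.
Transfer each piece to the horizontal axis through the centroid using Ī + A·d² with d = y − 37.281:
  vertical leg: d = 30.219 mm → contributes +1 969 845 mm⁴
  horizontal leg (remainder): d = -34.281 mm → contributes +841 250 mm⁴
Total I = 2 811 095 mm⁴.

I_x ≈ 2.81 × 10⁶ mm⁴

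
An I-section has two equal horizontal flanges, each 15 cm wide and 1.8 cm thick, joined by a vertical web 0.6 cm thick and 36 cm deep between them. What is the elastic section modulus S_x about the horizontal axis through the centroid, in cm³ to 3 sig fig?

S_x ≈ 1090 cm³

Break the section into simple shapes (no overlaps), measuring from the bottom-left corner of the bounding box.
Bottom flange: 15 × 1.8, A = 27 cm², y = 0.9 cm, Ī = 7.29 cm⁴.
Web: 0.6 × 36, A = 21.6 cm², y = 19.8 cm, Ī = 2332.8 cm⁴.
Top flange: 15 × 1.8, A = 27 cm², y = 38.7 cm, Ī = 7.29 cm⁴.
By symmetry the centroid is at mid-height, ȳ = 19.8 cm.
Transfer each piece to the horizontal axis through the centroid using Ī + A·d² with d = y − 19.8:
  bottom flange: d = -18.9 cm → contributes +9 652 cm⁴
  web: d = 0 cm → contributes +2332.8 cm⁴
  top flange: d = 18.9 cm → contributes +9 652 cm⁴
Total I = 21 637 cm⁴.
Extreme fibre distance c = 19.8 cm; S = I/c = 1092.8 cm³.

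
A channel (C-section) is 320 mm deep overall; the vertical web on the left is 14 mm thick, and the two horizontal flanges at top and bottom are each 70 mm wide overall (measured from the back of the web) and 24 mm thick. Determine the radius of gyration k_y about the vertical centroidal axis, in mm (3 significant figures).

k_y ≈ 19.9 mm

Split into non-overlapping primitives; take the origin at the lower-left of the bounding box.
Web: 14 × 320, A = 4 480 mm², x = 7 mm, Ī = 73 173 mm⁴.
Top flange (beyond web): 56 × 24, A = 1 344 mm², x = 42 mm, Ī = 351 232 mm⁴.
Bottom flange (beyond web): 56 × 24, A = 1 344 mm², x = 42 mm, Ī = 351 232 mm⁴.
Centroid: x̄ = ΣA·x / ΣA = 20.125 mm.
Transfer each piece to the vertical centroidal axis using Ī + A·d² with d = x − 20.125:
  web: d = -13.125 mm → contributes +844 923 mm⁴
  top flange (beyond web): d = 21.875 mm → contributes +994 357 mm⁴
  bottom flange (beyond web): d = 21.875 mm → contributes +994 357 mm⁴
Total I = 2 833 637 mm⁴.
Radius of gyration: k = √(I/A) = √(2 833 637 / 7 168) = 19.883 mm.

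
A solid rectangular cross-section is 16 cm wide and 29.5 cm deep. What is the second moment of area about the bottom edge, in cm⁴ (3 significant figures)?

The section: 16 × 29.5, A = 472 cm², y = 14.75 cm, Ī = 34 230 cm⁴.
Transfer it to the bottom edge using Ī + A·d² with d = y − 0:
  the section: d = 14.75 cm → contributes +136 919 cm⁴
Total I = 136 919 cm⁴.

I_base ≈ 1.37 × 10⁵ cm⁴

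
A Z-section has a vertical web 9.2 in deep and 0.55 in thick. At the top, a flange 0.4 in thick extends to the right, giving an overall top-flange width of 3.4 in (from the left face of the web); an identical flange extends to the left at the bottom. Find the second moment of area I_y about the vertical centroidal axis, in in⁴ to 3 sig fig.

Split into non-overlapping primitives; take the origin at the lower-left of the bounding box.
Web: 0.55 × 9.2, A = 5.06 in², x = 3.125 in, Ī = 0.12755 in⁴.
Top flange (beyond web): 2.85 × 0.4, A = 1.14 in², x = 4.825 in, Ī = 0.77164 in⁴.
Bottom flange (beyond web): 2.85 × 0.4, A = 1.14 in², x = 1.425 in, Ī = 0.77164 in⁴.
Centroid: x̄ = ΣA·x / ΣA = 3.125 in.
Transfer each piece to the vertical centroidal axis using Ī + A·d² with d = x − 3.125:
  web: d = 0 in → contributes +0.12755 in⁴
  top flange (beyond web): d = 1.7 in → contributes +4.0662 in⁴
  bottom flange (beyond web): d = -1.7 in → contributes +4.0662 in⁴
Total I = 8.26 in⁴.

I_y ≈ 8.26 in⁴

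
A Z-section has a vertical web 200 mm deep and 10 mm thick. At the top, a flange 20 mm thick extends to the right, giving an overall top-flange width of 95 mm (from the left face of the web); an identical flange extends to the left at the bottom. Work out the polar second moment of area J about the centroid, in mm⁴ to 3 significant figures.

Treat the section as a set of non-overlapping primitives; coordinates are from the bounding-box lower-left.
Web: 10 × 200, A = 2 000 mm², y = 100 mm, Ī = 6 666 667 mm⁴.
Top flange (beyond web): 85 × 20, A = 1 700 mm², y = 190 mm, Ī = 56 667 mm⁴.
Bottom flange (beyond web): 85 × 20, A = 1 700 mm², y = 10 mm, Ī = 56 667 mm⁴.
Centroid: ȳ = ΣA·y / ΣA = 100 mm.
Transfer each piece to the centroidal x-axis using Ī + A·d² with d = y − 100:
  web: d = 0 mm → contributes +6 666 667 mm⁴
  top flange (beyond web): d = 90 mm → contributes +13 826 667 mm⁴
  bottom flange (beyond web): d = -90 mm → contributes +13 826 667 mm⁴
Total I = 34 320 000 mm⁴.
For the y-axis: x̄ = 90 mm.
Repeating about the centroidal y-axis gives I_y = 9 735 000 mm⁴.
Polar second moment: J = I_x + I_y = 44 055 000 mm⁴.

J ≈ 4.41 × 10⁷ mm⁴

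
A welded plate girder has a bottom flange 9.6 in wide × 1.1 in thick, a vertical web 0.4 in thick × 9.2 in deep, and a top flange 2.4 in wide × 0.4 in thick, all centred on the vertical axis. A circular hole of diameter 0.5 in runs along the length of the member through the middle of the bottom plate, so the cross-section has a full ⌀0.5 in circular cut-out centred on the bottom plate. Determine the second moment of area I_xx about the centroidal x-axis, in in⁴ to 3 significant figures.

Treat the section as a set of non-overlapping primitives; coordinates are from the bounding-box lower-left.
Bottom plate: 9.6 × 1.1, A = 10.56 in², y = 0.55 in, Ī = 1.0648 in⁴.
Web plate: 0.4 × 9.2, A = 3.68 in², y = 5.7 in, Ī = 25.956 in⁴.
Top plate: 2.4 × 0.4, A = 0.96 in², y = 10.5 in, Ī = 0.0128 in⁴.
Hole (subtracted): ⌀0.5, A = 0.19635 in², y = 0.55 in, Ī = 0.003068 in⁴.
Centroid: ȳ = ΣA·y / ΣA = 2.4498 in.
Transfer each piece to the centroidal x-axis using Ī + A·d² with d = y − 2.4498:
  bottom plate: d = -1.8998 in → contributes +39.179 in⁴
  web plate: d = 3.2502 in → contributes +64.831 in⁴
  top plate: d = 8.0502 in → contributes +62.226 in⁴
  hole: d = -1.8998 in → contributes −0.71174 in⁴
Total I = 165.52 in⁴.

I_xx ≈ 166 in⁴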